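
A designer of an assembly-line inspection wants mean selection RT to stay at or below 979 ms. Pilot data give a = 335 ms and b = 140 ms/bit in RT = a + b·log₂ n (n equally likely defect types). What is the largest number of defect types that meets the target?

140·log₂ n ≤ 979 − 335 = 644, giving log₂ n ≤ 4.6000 and n ≤ 24.251. The largest whole number is 24.

24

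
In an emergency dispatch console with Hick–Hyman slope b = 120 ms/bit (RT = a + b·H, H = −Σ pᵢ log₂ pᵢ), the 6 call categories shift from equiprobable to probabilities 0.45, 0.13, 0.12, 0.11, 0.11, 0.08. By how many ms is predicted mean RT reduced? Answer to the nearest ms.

39 ms

Equiprobable entropy H₀ = log₂ 6 = 2.5850 bits.
Skewed entropy H = −Σ pᵢ log₂ pᵢ = 2.2602 bits.
ΔRT = b·(H₀ − H) = 120 × 0.3248 = 38.97 ms.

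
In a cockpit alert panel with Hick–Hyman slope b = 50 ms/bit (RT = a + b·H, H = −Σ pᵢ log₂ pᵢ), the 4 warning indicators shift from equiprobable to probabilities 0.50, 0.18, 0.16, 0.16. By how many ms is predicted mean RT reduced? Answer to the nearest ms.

10 ms

Equiprobable entropy H₀ = log₂ 4 = 2.0000 bits.
Skewed entropy H = −Σ pᵢ log₂ pᵢ = 1.7913 bits.
ΔRT = b·(H₀ − H) = 50 × 0.2087 = 10.43 ms.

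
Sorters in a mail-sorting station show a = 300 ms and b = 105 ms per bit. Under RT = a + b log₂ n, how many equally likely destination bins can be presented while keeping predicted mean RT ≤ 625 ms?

8

Information budget: (625 − 300)/105 = 3.0952 bits, so n ≤ 2^3.0952 = 8.546 → at most 8.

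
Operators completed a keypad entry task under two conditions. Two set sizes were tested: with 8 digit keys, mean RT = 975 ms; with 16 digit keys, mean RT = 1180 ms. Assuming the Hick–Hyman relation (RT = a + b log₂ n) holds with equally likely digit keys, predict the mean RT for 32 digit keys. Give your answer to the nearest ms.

RT is linear in log₂ n, so two points fix the line:
  b = (1180 − 975) / (log₂ 16 − log₂ 8) = 205 / (4 − 3) = 205 ms/bit
  a = 975 − 205 × 3 = 360 ms
Then RT(32) = 360 + 205 × log₂ 32 = 360 + 205 × 5 ≈ 1385.000 ms.

1385 ms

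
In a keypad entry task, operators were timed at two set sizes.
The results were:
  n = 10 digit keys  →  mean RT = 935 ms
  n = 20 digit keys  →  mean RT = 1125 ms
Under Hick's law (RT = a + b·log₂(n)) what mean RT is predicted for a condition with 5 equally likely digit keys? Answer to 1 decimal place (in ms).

With log₂ n on the abscissa the relation is linear; from the two conditions:
  b = (1125 − 935) / (log₂ 20 − log₂ 10) = 190 / (4.3219 − 3.3219) = 190.000 ms/bit
  a = 935 − 190.000 × 3.3219 = 303.834 ms
Then RT(5) = 303.834 + 190.000 × log₂ 5 = 303.834 + 190.000 × 2.3219 ≈ 745.000 ms.

745.0 ms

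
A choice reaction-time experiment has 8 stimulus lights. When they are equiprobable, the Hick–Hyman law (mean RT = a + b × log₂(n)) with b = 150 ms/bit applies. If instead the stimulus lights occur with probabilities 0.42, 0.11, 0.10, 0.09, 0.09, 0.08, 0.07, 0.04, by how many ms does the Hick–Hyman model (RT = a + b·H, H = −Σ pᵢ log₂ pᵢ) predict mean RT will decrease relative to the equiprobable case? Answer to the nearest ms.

63 ms

Equiprobable entropy H₀ = log₂ 8 = 3.0000 bits.
Skewed entropy H = −Σ pᵢ log₂ pᵢ = 2.5793 bits.
ΔRT = b·(H₀ − H) = 150 × 0.4207 = 63.11 ms.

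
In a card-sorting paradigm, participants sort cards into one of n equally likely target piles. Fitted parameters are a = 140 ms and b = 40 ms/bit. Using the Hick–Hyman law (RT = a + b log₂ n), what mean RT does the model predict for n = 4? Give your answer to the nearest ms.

log₂(4) = 2 bits, so RT = 140 + 40 × 2 ≈ 220.000 ms.

220 ms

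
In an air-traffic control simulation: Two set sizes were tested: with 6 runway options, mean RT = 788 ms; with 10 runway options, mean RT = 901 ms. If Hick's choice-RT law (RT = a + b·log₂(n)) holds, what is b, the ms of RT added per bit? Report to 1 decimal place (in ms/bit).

b = (RT₂ − RT₁)/(log₂ n₂ − log₂ n₁) = (901 − 788)/(3.3219 − 2.5850) = 153.331 ms/bit.

153.3 ms/bit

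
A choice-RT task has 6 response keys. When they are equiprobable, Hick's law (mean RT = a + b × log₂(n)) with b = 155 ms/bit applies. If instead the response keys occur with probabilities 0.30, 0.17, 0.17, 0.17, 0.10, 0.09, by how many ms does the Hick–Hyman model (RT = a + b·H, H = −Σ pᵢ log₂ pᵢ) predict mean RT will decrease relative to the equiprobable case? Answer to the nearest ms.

18 ms

The RT saving is b·ΔH. Equiprobable H₀ = log₂(6) = 2.5850 bits; with the given probabilities H = 2.4697 bits.
b·(H₀ − H) = 155 × (2.5850 − 2.4697) = 17.87 ms.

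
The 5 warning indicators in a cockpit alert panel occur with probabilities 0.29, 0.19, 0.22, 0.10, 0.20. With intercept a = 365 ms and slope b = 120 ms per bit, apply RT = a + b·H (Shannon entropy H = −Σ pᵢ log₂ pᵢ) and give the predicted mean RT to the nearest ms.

H = 0.29·log₂(1/0.29) + 0.19·log₂(1/0.19) + 0.22·log₂(1/0.22) + 0.10·log₂(1/0.10) + 0.20·log₂(1/0.20) = 2.2503 bits.
RT = 365 + 120 × 2.2503 = 635.03 ms.

635 ms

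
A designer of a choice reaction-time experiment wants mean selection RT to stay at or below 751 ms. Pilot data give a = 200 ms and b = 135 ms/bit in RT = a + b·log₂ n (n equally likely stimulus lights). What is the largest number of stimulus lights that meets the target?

135·log₂ n ≤ 751 − 200 = 551, giving log₂ n ≤ 4.0815 and n ≤ 16.930. The largest whole number is 16.

16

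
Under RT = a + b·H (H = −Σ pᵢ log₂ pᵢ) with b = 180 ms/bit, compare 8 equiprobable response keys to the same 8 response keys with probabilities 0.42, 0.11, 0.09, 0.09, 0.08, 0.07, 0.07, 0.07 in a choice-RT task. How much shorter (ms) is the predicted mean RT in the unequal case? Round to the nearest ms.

72 ms

The RT saving is b·ΔH. Equiprobable H₀ = log₂(8) = 3.0000 bits; with the given probabilities H = 2.5984 bits.
b·(H₀ − H) = 180 × (3.0000 − 2.5984) = 72.29 ms.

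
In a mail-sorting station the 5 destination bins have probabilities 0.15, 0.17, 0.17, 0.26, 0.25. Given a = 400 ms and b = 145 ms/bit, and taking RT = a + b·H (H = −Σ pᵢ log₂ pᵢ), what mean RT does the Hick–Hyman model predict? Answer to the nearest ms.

731 ms

H = 0.15·log₂(1/0.15) + 0.17·log₂(1/0.17) + 0.17·log₂(1/0.17) + 0.26·log₂(1/0.26) + 0.25·log₂(1/0.25) = 2.2850 bits.
RT = 400 + 145 × 2.2850 = 731.33 ms.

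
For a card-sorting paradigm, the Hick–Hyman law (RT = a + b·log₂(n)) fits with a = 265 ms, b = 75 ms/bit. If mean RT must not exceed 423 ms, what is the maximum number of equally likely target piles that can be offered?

Information budget: (423 − 265)/75 = 2.1067 bits, so n ≤ 2^2.1067 = 4.307 → at most 4.

4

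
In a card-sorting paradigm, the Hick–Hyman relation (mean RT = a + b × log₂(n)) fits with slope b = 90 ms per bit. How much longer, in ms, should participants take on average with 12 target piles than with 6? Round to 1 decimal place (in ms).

90.0 ms

The intercept a cancels: ΔRT = b·(log₂ n₂ − log₂ n₁) = b·log₂(n₂/n₁).
log₂(12) − log₂(6) = log₂(12/6) = log₂(2) = 1.
ΔRT = 90 × 1.0000 = 90.000 ms.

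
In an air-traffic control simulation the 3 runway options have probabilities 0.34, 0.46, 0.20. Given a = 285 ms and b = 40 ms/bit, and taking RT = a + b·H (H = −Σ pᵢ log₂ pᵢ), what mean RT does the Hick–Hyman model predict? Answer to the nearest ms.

345 ms

H = 0.34·log₂(1/0.34) + 0.46·log₂(1/0.46) + 0.20·log₂(1/0.20) = 1.5089 bits.
RT = 285 + 40 × 1.5089 = 345.36 ms.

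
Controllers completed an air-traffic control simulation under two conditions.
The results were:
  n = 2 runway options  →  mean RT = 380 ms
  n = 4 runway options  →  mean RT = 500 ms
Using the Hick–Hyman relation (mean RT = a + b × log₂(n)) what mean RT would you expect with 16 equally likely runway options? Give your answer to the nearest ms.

Fit slope and intercept:
  b = (500 − 380) / (log₂ 4 − log₂ 2) = 120 / (2 − 1) = 120 ms/bit
  a = 380 − 120 × 1 = 260 ms
Then RT(16) = 260 + 120 × log₂ 16 = 260 + 120 × 4 ≈ 740.000 ms.

740 ms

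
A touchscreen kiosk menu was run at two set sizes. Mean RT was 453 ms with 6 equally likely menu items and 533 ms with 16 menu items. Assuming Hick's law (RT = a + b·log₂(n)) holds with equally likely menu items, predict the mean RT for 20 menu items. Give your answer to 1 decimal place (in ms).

RT is linear in log₂ n, so two points fix the line:
  b = (533 − 453) / (log₂ 16 − log₂ 6) = 80 / (4 − 2.5850) = 56.536 ms/bit
  a = 453 − 56.536 × 2.5850 = 306.858 ms
Then RT(20) = 306.858 + 56.536 × log₂ 20 = 306.858 + 56.536 × 4.3219 ≈ 551.200 ms.

551.2 ms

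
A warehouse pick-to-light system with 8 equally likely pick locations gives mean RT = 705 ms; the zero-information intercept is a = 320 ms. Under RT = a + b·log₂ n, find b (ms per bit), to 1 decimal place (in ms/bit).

128.3 ms/bit

8 alternatives carry log₂ 8 = 3 bits; the choice cost is 705 − 320 = 385 ms, so b = 385/3 = 128.333 ms/bit.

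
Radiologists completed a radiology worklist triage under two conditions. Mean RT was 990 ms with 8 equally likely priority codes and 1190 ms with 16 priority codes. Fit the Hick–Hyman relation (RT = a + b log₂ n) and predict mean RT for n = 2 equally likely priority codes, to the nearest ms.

Solve the two-equation system in a and b:
  b = (1190 − 990) / (log₂ 16 − log₂ 8) = 200 / (4 − 3) = 200 ms/bit
  a = 990 − 200 × 3 = 390 ms
Then RT(2) = 390 + 200 × log₂ 2 = 390 + 200 × 1 ≈ 590.000 ms.

590 ms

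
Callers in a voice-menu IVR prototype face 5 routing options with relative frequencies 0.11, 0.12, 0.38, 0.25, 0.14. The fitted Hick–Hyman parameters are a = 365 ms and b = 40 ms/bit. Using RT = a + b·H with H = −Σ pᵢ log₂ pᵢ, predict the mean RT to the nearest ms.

451 ms

Entropy contributions −pᵢ log₂ pᵢ: 0.3503, 0.3671, 0.5305, 0.5000, 0.3971; sum H = 2.1449 bits.
RT = a + bH = 365 + 40·2.1449 = 450.80 ms.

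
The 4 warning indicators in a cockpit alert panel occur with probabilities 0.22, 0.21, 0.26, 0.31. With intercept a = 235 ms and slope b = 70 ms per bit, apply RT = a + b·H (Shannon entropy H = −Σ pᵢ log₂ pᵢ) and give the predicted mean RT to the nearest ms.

H = 0.22·log₂(1/0.22) + 0.21·log₂(1/0.21) + 0.26·log₂(1/0.26) + 0.31·log₂(1/0.31) = 1.9825 bits.
RT = 235 + 70 × 1.9825 = 373.77 ms.

374 ms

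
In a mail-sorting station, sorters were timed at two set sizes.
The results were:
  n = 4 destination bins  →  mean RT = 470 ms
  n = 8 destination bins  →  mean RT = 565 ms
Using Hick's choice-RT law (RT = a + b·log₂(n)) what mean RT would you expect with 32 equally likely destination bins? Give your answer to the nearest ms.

755 ms

With log₂ n on the abscissa the relation is linear; from the two conditions:
  b = (565 − 470) / (log₂ 8 − log₂ 4) = 95 / (3 − 2) = 95 ms/bit
  a = 470 − 95 × 2 = 280 ms
Then RT(32) = 280 + 95 × log₂ 32 = 280 + 95 × 5 ≈ 755.000 ms.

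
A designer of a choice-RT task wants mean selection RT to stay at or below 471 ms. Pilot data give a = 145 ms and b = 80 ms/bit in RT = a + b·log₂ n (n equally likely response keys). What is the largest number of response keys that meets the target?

Set 145 + 80·log₂ n ≤ 471 → log₂ n ≤ (471 − 145)/80 = 4.0750.
So n ≤ 2^4.0750 = 16.854; the largest integer n is 16.

16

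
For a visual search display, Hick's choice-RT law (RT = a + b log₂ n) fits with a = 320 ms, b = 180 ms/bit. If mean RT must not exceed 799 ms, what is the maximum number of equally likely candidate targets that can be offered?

6

Information budget: (799 − 320)/180 = 2.6611 bits, so n ≤ 2^2.6611 = 6.325 → at most 6.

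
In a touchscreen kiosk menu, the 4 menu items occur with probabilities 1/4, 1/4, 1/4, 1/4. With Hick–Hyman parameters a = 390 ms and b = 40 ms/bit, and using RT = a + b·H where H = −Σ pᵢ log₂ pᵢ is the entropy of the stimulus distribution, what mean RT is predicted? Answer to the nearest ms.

470 ms

Each term −pᵢ log₂ pᵢ: 0.25·2 + 0.25·2 + 0.25·2 + 0.25·2; summed, H = 2.000 bits.
Mean RT = a + bH = 390 + 40·2.000 = 470.00 ms.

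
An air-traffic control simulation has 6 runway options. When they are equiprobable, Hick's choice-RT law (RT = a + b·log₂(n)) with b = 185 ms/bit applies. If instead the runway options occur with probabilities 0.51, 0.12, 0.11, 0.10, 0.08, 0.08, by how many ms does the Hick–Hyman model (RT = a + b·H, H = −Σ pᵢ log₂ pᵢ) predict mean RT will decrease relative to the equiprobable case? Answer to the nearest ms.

The RT saving is b·ΔH. Equiprobable H₀ = log₂(6) = 2.5850 bits; with the given probabilities H = 2.1280 bits.
b·(H₀ − H) = 185 × (2.5850 − 2.1280) = 84.54 ms.

85 ms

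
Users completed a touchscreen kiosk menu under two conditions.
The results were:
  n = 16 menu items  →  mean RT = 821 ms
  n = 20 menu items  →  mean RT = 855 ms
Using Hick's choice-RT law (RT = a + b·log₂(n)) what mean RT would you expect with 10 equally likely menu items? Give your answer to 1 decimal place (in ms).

749.4 ms

Solve the two-equation system in a and b:
  b = (855 − 821) / (log₂ 20 − log₂ 16) = 34 / (4.3219 − 4) = 105.614 ms/bit
  a = 821 − 105.614 × 4 = 398.545 ms
Then RT(10) = 398.545 + 105.614 × log₂ 10 = 398.545 + 105.614 × 3.3219 ≈ 749.386 ms.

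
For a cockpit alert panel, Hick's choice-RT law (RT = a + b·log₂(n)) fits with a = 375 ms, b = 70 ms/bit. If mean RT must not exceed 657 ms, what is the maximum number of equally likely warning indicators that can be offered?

16

70·log₂ n ≤ 657 − 375 = 282, giving log₂ n ≤ 4.0286 and n ≤ 16.320. The largest whole number is 16.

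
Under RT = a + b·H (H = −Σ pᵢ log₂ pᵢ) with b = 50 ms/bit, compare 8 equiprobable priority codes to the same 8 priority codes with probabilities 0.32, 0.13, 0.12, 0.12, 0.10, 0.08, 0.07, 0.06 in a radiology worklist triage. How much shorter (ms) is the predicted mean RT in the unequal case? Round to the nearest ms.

11 ms

The RT saving is b·ΔH. Equiprobable H₀ = log₂(8) = 3.0000 bits; with the given probabilities H = 2.7786 bits.
b·(H₀ − H) = 50 × (3.0000 − 2.7786) = 11.07 ms.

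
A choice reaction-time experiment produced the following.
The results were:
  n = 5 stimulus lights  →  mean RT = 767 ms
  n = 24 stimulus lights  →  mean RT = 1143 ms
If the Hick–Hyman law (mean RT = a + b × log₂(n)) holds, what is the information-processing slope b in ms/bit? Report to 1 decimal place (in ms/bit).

166.1 ms/bit

Slope: b = (1143 − 767) / (log₂ 24 − log₂ 5) = 376/2.2630 = 166.149 ms/bit.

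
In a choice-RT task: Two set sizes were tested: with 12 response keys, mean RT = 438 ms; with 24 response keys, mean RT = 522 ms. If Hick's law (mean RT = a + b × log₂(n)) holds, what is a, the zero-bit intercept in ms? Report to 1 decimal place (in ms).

136.9 ms

The slope on a log₂ axis is (522 − 438) / (4.5850 − 3.5850) = 84.000 ms/bit.
Intercept: a = 438 − 84.000·log₂(12) = 136.863 ms.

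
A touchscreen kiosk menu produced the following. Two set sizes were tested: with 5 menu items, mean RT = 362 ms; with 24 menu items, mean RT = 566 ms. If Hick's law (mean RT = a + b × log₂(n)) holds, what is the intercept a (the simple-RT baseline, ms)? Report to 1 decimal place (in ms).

Slope: b = (566 − 362) / (log₂ 24 − log₂ 5) = 204/2.2630 = 90.144 ms/bit.
Intercept: a = 362 − 90.144·log₂(5) = 152.691 ms.

152.7 ms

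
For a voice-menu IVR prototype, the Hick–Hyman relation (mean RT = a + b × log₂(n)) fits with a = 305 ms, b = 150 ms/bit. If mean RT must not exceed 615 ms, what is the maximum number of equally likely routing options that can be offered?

Set 305 + 150·log₂ n ≤ 615 → log₂ n ≤ (615 − 305)/150 = 2.0667.
So n ≤ 2^2.0667 = 4.189; the largest integer n is 4.

4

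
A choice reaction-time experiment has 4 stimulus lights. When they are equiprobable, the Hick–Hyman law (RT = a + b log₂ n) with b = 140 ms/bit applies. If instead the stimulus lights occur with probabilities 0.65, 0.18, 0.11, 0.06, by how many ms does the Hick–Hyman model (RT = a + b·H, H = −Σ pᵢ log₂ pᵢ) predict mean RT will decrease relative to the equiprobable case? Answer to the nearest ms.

Equiprobable entropy H₀ = log₂ 4 = 2.0000 bits.
Skewed entropy H = −Σ pᵢ log₂ pᵢ = 1.4431 bits.
ΔRT = b·(H₀ − H) = 140 × 0.5569 = 77.97 ms.

78 ms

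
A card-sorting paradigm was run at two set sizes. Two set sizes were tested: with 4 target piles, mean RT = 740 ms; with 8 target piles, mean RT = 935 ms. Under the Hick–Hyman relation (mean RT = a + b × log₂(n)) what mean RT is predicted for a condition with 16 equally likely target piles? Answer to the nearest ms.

1130 ms

Solve the two-equation system in a and b:
  b = (935 − 740) / (log₂ 8 − log₂ 4) = 195 / (3 − 2) = 195 ms/bit
  a = 740 − 195 × 2 = 350 ms
Then RT(16) = 350 + 195 × log₂ 16 = 350 + 195 × 4 ≈ 1130.000 ms.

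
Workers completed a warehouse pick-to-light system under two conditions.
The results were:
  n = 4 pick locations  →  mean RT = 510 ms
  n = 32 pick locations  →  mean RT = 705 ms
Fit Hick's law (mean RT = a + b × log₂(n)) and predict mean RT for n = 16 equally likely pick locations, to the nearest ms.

RT is linear in log₂ n, so two points fix the line:
  b = (705 − 510) / (log₂ 32 − log₂ 4) = 195 / (5 − 2) = 65 ms/bit
  a = 510 − 65 × 2 = 380 ms
Then RT(16) = 380 + 65 × log₂ 16 = 380 + 65 × 4 ≈ 640.000 ms.

640 ms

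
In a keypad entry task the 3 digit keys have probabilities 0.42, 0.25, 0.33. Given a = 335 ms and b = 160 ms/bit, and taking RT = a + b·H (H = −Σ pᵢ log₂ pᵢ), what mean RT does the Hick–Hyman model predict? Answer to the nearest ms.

H = 0.42·log₂(1/0.42) + 0.25·log₂(1/0.25) + 0.33·log₂(1/0.33) = 1.5535 bits.
RT = 335 + 160 × 1.5535 = 583.56 ms.

584 ms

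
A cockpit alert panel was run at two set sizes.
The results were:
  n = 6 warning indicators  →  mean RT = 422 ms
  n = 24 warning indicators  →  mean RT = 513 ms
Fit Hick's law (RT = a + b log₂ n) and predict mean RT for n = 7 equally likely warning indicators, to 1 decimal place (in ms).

With log₂ n on the abscissa the relation is linear; from the two conditions:
  b = (513 − 422) / (log₂ 24 − log₂ 6) = 91 / (4.5850 − 2.5850) = 45.500 ms/bit
  a = 422 − 45.500 × 2.5850 = 304.384 ms
Then RT(7) = 304.384 + 45.500 × log₂ 7 = 304.384 + 45.500 × 2.8074 ≈ 432.119 ms.

432.1 ms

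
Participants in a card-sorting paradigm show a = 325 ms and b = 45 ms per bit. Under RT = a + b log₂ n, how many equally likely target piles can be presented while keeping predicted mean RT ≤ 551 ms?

Set 325 + 45·log₂ n ≤ 551 → log₂ n ≤ (551 − 325)/45 = 5.0222.
So n ≤ 2^5.0222 = 32.497; the largest integer n is 32.

32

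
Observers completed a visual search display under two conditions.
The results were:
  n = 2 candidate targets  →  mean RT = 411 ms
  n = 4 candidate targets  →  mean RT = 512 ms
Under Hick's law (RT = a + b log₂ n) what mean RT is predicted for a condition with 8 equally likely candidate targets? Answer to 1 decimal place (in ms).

613.0 ms

Solve the two-equation system in a and b:
  b = (512 − 411) / (log₂ 4 − log₂ 2) = 101 / (2 − 1) = 101.000 ms/bit
  a = 411 − 101.000 × 1 = 310.000 ms
Then RT(8) = 310.000 + 101.000 × log₂ 8 = 310.000 + 101.000 × 3 ≈ 613.000 ms.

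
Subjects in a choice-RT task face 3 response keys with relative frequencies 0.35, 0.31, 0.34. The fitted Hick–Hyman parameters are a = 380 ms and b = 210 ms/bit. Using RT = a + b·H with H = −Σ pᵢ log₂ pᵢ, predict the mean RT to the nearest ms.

712 ms

H = 0.35·log₂(1/0.35) + 0.31·log₂(1/0.31) + 0.34·log₂(1/0.34) = 1.5831 bits.
RT = 380 + 210 × 1.5831 = 712.44 ms.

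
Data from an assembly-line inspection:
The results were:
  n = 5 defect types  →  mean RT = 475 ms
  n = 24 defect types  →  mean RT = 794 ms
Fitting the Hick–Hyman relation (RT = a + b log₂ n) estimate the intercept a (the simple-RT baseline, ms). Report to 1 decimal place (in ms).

b = (RT₂ − RT₁)/(log₂ n₂ − log₂ n₁) = (794 − 475)/(4.5850 − 2.3219) = 140.961 ms/bit.
a = RT₁ − b·log₂ n₁ = 475 − 140.961 × 2.3219 = 147.698 ms.

147.7 ms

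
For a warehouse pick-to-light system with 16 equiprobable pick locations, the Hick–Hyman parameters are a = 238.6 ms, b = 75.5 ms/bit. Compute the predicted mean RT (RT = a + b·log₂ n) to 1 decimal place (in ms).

log₂(16) = 4 bits, so RT = 238.6 + 75.5 × 4 ≈ 540.600 ms.

540.6 ms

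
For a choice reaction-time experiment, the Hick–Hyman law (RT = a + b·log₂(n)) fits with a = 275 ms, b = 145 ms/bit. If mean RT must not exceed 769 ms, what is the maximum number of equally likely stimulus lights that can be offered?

Information budget: (769 − 275)/145 = 3.4069 bits, so n ≤ 2^3.4069 = 10.607 → at most 10.

10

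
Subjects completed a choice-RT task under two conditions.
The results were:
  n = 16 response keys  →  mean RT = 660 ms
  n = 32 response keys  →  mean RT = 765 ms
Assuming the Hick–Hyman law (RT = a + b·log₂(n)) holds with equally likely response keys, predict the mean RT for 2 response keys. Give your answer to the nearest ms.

RT is linear in log₂ n, so two points fix the line:
  b = (765 − 660) / (log₂ 32 − log₂ 16) = 105 / (5 − 4) = 105 ms/bit
  a = 660 − 105 × 4 = 240 ms
Then RT(2) = 240 + 105 × log₂ 2 = 240 + 105 × 1 ≈ 345.000 ms.

345 ms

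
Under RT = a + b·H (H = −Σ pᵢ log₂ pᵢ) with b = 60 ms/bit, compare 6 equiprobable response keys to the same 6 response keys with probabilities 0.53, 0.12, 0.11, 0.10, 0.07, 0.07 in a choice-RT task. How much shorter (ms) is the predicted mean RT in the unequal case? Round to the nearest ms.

The RT saving is b·ΔH. Equiprobable H₀ = log₂(6) = 2.5850 bits; with the given probabilities H = 2.0721 bits.
b·(H₀ − H) = 60 × (2.5850 − 2.0721) = 30.77 ms.

31 ms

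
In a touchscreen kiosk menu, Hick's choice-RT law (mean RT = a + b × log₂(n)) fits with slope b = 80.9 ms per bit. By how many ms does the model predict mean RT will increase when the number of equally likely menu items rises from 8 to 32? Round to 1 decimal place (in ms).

161.8 ms

ΔRT = (a + b log₂ n₂) − (a + b log₂ n₁) = b·(log₂ n₂ − log₂ n₁).
log₂(32) − log₂(8) = log₂(32/8) = log₂(4) = 2.
ΔRT = 80.9 × 2.0000 = 161.800 ms.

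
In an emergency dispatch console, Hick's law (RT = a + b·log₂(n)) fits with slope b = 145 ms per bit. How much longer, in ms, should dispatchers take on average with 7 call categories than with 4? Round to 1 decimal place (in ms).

117.1 ms

Only the slope matters, since a is common to both: ΔRT = b·log₂(n₂/n₁).
log₂(7) − log₂(4) = 2.8074 − 2 = 0.8074.
ΔRT = 145 × 0.8074 = 117.066 ms.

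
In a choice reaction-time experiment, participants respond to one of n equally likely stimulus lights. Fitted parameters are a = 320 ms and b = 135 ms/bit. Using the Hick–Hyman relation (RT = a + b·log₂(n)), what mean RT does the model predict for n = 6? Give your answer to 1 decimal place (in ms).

669.0 ms

log₂(6) = 2.5850 bits, so RT = 320 + 135 × 2.5850 ≈ 668.970 ms.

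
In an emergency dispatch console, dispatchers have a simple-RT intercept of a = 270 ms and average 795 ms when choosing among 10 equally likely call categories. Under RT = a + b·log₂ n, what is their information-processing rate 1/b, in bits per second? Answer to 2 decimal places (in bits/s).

b = (795 − 270)/log₂ 10 = 525/3.3219 = 158.041 ms per bit = 0.15804 s/bit; the reciprocal is 6.327 bits/s.

6.33 bits/s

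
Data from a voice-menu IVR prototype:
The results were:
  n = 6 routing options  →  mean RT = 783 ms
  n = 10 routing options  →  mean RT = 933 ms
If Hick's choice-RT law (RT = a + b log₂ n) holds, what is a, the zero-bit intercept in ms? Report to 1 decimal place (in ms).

Slope: b = (933 − 783) / (log₂ 10 − log₂ 6) = 150/0.7370 = 203.537 ms/bit.
Intercept: a = 783 − 203.537·log₂(6) = 256.864 ms.

256.9 ms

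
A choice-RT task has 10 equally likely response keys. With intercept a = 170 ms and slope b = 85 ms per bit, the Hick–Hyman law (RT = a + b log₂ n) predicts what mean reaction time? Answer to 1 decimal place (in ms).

log₂(10) = 3.3219 bits, so RT = 170 + 85 × 3.3219 ≈ 452.364 ms.

452.4 ms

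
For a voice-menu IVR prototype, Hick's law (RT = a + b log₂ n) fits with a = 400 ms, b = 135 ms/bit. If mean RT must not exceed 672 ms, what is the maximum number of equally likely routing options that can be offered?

4

135·log₂ n ≤ 672 − 400 = 272, giving log₂ n ≤ 2.0148 and n ≤ 4.041. The largest whole number is 4.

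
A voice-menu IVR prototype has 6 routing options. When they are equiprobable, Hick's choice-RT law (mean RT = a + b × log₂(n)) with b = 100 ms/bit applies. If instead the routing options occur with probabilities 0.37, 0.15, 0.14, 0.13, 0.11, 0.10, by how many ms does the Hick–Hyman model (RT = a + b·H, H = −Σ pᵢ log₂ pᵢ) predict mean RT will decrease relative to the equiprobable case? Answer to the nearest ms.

Equiprobable entropy H₀ = log₂ 6 = 2.5850 bits.
Skewed entropy H = −Σ pᵢ log₂ pᵢ = 2.4035 bits.
ΔRT = b·(H₀ − H) = 100 × 0.1815 = 18.15 ms.

18 ms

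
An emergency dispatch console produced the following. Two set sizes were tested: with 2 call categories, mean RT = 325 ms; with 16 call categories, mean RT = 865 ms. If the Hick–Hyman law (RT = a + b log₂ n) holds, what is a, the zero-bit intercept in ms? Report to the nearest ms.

b = (RT₂ − RT₁)/(log₂ n₂ − log₂ n₁) = (865 − 325)/(4 − 1) = 180 ms/bit.
a = RT₁ − b·log₂ n₁ = 325 − 180 × 1 = 145.000 ms.

145 ms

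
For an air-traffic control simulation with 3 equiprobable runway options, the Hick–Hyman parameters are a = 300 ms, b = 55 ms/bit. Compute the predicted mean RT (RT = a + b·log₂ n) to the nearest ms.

387 ms

log₂(3) = 1.5850 bits, so RT = 300 + 55 × 1.5850 ≈ 387.173 ms.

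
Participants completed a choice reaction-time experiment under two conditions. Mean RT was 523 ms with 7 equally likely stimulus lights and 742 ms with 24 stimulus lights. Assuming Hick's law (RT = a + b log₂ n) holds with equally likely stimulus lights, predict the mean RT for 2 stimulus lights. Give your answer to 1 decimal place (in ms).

300.3 ms

RT is linear in log₂ n, so two points fix the line:
  b = (742 − 523) / (log₂ 24 − log₂ 7) = 219 / (4.5850 − 2.8074) = 123.199 ms/bit
  a = 523 − 123.199 × 2.8074 = 177.136 ms
Then RT(2) = 177.136 + 123.199 × log₂ 2 = 177.136 + 123.199 × 1 ≈ 300.335 ms.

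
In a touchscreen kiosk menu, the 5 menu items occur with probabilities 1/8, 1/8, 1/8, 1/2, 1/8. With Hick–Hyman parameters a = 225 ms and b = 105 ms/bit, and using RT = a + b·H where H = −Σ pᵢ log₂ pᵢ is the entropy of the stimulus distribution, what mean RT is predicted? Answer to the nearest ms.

435 ms

Each term −pᵢ log₂ pᵢ: 0.125·3 + 0.125·3 + 0.125·3 + 0.5·1 + 0.125·3; summed, H = 2.000 bits.
Mean RT = a + bH = 225 + 105·2.000 = 435.00 ms.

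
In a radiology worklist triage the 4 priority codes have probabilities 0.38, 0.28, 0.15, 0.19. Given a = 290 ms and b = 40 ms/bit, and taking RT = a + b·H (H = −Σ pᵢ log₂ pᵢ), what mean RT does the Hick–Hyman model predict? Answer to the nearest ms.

366 ms

Entropy contributions −pᵢ log₂ pᵢ: 0.5305, 0.5142, 0.4105, 0.4552; sum H = 1.9104 bits.
RT = a + bH = 290 + 40·1.9104 = 366.42 ms.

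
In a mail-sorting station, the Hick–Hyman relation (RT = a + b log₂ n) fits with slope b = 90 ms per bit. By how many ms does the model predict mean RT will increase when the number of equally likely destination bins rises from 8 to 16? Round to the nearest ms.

Only the slope matters, since a is common to both: ΔRT = b·log₂(n₂/n₁).
log₂(16) − log₂(8) = log₂(16/8) = log₂(2) = 1.
ΔRT = 90 × 1.0000 = 90.000 ms.

90 ms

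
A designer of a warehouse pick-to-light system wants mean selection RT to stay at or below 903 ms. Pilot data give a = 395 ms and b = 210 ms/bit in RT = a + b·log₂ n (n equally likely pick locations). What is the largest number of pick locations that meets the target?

5

Set 395 + 210·log₂ n ≤ 903 → log₂ n ≤ (903 − 395)/210 = 2.4190.
So n ≤ 2^2.4190 = 5.348; the largest integer n is 5.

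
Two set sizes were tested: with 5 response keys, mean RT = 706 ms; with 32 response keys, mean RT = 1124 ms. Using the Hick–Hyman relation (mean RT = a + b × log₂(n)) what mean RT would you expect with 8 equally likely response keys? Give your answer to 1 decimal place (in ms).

With log₂ n on the abscissa the relation is linear; from the two conditions:
  b = (1124 − 706) / (log₂ 32 − log₂ 5) = 418 / (5 − 2.3219) = 156.082 ms/bit
  a = 706 − 156.082 × 2.3219 = 343.588 ms
Then RT(8) = 343.588 + 156.082 × log₂ 8 = 343.588 + 156.082 × 3 ≈ 811.835 ms.

811.8 ms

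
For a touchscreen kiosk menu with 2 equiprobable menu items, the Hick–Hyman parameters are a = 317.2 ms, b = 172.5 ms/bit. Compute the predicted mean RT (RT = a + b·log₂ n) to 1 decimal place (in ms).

log₂(2) = 1 bits, so RT = 317.2 + 172.5 × 1 ≈ 489.700 ms.

489.7 ms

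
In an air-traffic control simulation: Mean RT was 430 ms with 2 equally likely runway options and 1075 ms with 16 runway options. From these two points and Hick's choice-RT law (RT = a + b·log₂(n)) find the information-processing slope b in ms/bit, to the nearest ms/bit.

215 ms/bit

The slope on a log₂ axis is (1075 − 430) / (4 − 1) = 215 ms/bit.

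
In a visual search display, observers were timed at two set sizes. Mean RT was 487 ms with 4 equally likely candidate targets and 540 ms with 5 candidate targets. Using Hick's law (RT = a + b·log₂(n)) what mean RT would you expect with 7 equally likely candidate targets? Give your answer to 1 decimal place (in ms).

With log₂ n on the abscissa the relation is linear; from the two conditions:
  b = (540 − 487) / (log₂ 5 − log₂ 4) = 53 / (2.3219 − 2) = 164.633 ms/bit
  a = 487 − 164.633 × 2 = 157.734 ms
Then RT(7) = 157.734 + 164.633 × log₂ 7 = 157.734 + 164.633 × 2.8074 ≈ 619.917 ms.

619.9 ms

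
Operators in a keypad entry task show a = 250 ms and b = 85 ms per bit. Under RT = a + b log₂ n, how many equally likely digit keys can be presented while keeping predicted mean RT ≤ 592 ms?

Set 250 + 85·log₂ n ≤ 592 → log₂ n ≤ (592 − 250)/85 = 4.0235.
So n ≤ 2^4.0235 = 16.263; the largest integer n is 16.

16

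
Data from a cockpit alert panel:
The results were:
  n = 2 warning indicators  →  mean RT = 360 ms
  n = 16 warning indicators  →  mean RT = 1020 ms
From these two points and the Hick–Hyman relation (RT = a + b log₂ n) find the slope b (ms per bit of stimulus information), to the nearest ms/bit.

Slope: b = (1020 − 360) / (log₂ 16 − log₂ 2) = 660/3.0000 = 220 ms/bit.

220 ms/bit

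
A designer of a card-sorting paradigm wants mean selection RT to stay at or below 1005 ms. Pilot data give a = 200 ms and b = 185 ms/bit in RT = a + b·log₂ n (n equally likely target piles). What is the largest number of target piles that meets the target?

Set 200 + 185·log₂ n ≤ 1005 → log₂ n ≤ (1005 − 200)/185 = 4.3514.
So n ≤ 2^4.3514 = 20.412; the largest integer n is 20.

20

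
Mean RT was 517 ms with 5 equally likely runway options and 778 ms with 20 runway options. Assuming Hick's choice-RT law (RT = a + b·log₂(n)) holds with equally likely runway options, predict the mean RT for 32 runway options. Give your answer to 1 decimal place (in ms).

866.5 ms

Solve the two-equation system in a and b:
  b = (778 − 517) / (log₂ 20 − log₂ 5) = 261 / (4.3219 − 2.3219) = 130.500 ms/bit
  a = 517 − 130.500 × 2.3219 = 213.988 ms
Then RT(32) = 213.988 + 130.500 × log₂ 32 = 213.988 + 130.500 × 5 ≈ 866.488 ms.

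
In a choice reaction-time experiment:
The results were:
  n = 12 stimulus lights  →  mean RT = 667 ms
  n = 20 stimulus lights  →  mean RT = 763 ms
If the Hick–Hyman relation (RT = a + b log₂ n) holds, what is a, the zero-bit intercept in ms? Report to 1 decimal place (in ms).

200.0 ms

Slope: b = (763 − 667) / (log₂ 20 − log₂ 12) = 96/0.7370 = 130.264 ms/bit.
a = RT₁ − b·log₂ n₁ = 667 − 130.264 × 3.5850 = 200.009 ms.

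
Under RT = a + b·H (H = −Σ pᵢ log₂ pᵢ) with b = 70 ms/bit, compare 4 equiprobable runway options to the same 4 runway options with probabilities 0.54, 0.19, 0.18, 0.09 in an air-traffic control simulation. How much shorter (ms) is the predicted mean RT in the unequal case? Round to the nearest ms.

Equiprobable entropy H₀ = log₂ 4 = 2.0000 bits.
Skewed entropy H = −Σ pᵢ log₂ pᵢ = 1.6932 bits.
ΔRT = b·(H₀ − H) = 70 × 0.3068 = 21.47 ms.

21 ms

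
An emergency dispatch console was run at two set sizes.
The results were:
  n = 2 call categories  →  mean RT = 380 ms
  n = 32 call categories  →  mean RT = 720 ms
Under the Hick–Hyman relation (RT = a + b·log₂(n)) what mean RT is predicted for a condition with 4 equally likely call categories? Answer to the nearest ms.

465 ms

RT is linear in log₂ n, so two points fix the line:
  b = (720 − 380) / (log₂ 32 − log₂ 2) = 340 / (5 − 1) = 85 ms/bit
  a = 380 − 85 × 1 = 295 ms
Then RT(4) = 295 + 85 × log₂ 4 = 295 + 85 × 2 ≈ 465.000 ms.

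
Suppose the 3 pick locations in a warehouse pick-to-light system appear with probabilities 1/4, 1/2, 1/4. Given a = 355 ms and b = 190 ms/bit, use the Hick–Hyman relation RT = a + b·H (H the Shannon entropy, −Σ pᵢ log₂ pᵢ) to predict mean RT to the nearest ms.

Each term −pᵢ log₂ pᵢ: 0.25·2 + 0.5·1 + 0.25·2; summed, H = 1.500 bits.
Mean RT = a + bH = 355 + 190·1.500 = 640.00 ms.

640 ms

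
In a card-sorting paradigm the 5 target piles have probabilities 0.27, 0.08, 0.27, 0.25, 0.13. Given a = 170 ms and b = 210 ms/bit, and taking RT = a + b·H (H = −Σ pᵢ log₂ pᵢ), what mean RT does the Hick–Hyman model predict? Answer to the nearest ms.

631 ms

H = 0.27·log₂(1/0.27) + 0.08·log₂(1/0.08) + 0.27·log₂(1/0.27) + 0.25·log₂(1/0.25) + 0.13·log₂(1/0.13) = 2.1942 bits.
RT = 170 + 210 × 2.1942 = 630.78 ms.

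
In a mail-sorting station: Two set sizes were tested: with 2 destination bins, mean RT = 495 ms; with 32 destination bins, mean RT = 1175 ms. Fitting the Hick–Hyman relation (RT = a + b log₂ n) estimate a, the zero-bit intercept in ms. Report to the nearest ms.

Slope: b = (1175 − 495) / (log₂ 32 − log₂ 2) = 680/4.0000 = 170 ms/bit.
a = RT₁ − b·log₂ n₁ = 495 − 170 × 1 = 325.000 ms.

325 ms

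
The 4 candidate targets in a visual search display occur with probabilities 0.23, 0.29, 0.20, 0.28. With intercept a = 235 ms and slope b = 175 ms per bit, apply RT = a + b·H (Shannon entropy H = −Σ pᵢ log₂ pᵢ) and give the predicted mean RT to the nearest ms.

582 ms

H = 0.23·log₂(1/0.23) + 0.29·log₂(1/0.29) + 0.20·log₂(1/0.20) + 0.28·log₂(1/0.28) = 1.9842 bits.
RT = 235 + 175 × 1.9842 = 582.23 ms.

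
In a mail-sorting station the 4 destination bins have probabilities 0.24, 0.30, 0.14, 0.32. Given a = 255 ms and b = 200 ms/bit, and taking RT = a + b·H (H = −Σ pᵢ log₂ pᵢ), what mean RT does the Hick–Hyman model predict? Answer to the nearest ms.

Entropy contributions −pᵢ log₂ pᵢ: 0.4941, 0.5211, 0.3971, 0.5260; sum H = 1.9384 bits.
RT = a + bH = 255 + 200·1.9384 = 642.67 ms.

643 ms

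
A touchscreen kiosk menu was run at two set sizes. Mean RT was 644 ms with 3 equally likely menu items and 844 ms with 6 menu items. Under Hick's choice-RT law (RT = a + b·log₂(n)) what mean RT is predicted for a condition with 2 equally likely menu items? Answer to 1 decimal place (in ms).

Fit slope and intercept:
  b = (844 − 644) / (log₂ 6 − log₂ 3) = 200 / (2.5850 − 1.5850) = 200.000 ms/bit
  a = 644 − 200.000 × 1.5850 = 327.007 ms
Then RT(2) = 327.007 + 200.000 × log₂ 2 = 327.007 + 200.000 × 1 ≈ 527.007 ms.

527.0 ms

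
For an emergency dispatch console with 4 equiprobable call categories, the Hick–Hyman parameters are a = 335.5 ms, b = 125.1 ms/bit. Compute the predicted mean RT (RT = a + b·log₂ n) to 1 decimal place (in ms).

585.7 ms

log₂(4) = 2 bits, so RT = 335.5 + 125.1 × 2 ≈ 585.700 ms.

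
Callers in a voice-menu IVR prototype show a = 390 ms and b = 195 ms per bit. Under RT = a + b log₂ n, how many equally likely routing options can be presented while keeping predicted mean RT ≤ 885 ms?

5

Set 390 + 195·log₂ n ≤ 885 → log₂ n ≤ (885 − 390)/195 = 2.5385.
So n ≤ 2^2.5385 = 5.810; the largest integer n is 5.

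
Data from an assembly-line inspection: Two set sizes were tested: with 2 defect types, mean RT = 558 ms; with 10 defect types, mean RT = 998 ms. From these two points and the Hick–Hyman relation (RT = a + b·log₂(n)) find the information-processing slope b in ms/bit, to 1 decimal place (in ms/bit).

189.5 ms/bit

The slope on a log₂ axis is (998 − 558) / (3.3219 − 1) = 189.498 ms/bit.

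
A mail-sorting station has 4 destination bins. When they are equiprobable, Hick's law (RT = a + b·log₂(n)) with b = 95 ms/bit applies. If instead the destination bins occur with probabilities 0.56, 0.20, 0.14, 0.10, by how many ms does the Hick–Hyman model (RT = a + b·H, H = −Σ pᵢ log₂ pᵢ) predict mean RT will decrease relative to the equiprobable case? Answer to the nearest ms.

32 ms

The RT saving is b·ΔH. Equiprobable H₀ = log₂(4) = 2.0000 bits; with the given probabilities H = 1.6621 bits.
b·(H₀ − H) = 95 × (2.0000 − 1.6621) = 32.10 ms.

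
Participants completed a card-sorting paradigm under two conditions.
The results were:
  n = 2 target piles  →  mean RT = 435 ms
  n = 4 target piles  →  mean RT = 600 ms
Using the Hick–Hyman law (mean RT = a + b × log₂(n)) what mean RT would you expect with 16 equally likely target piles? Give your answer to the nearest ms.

Solve the two-equation system in a and b:
  b = (600 − 435) / (log₂ 4 − log₂ 2) = 165 / (2 − 1) = 165 ms/bit
  a = 435 − 165 × 1 = 270 ms
Then RT(16) = 270 + 165 × log₂ 16 = 270 + 165 × 4 ≈ 930.000 ms.

930 ms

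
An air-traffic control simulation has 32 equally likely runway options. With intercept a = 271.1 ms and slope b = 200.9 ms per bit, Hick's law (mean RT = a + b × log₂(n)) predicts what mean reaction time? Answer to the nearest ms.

log₂(32) = 5 bits, so RT = 271.1 + 200.9 × 5 ≈ 1275.600 ms.

1276 ms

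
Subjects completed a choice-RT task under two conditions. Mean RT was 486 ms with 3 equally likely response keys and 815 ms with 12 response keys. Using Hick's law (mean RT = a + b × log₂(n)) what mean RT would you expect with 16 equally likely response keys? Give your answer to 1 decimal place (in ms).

883.3 ms

Fit slope and intercept:
  b = (815 − 486) / (log₂ 12 − log₂ 3) = 329 / (3.5850 − 1.5850) = 164.500 ms/bit
  a = 486 − 164.500 × 1.5850 = 225.274 ms
Then RT(16) = 225.274 + 164.500 × log₂ 16 = 225.274 + 164.500 × 4 ≈ 883.274 ms.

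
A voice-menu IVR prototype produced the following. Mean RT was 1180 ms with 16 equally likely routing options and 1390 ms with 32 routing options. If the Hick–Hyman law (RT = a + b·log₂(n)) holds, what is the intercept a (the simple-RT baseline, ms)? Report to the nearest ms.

The slope on a log₂ axis is (1390 − 1180) / (5 − 4) = 210 ms/bit.
a = RT₁ − b·log₂ n₁ = 1180 − 210 × 4 = 340.000 ms.

340 ms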